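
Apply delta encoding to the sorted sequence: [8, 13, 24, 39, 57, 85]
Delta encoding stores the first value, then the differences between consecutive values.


First value: 8
Deltas:
  13 - 8 = 5
  24 - 13 = 11
  39 - 24 = 15
  57 - 39 = 18
  85 - 57 = 28


Delta encoded: [8, 5, 11, 15, 18, 28]


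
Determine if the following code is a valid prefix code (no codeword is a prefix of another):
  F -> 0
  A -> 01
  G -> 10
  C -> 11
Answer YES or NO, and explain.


Checking each pair (does one codeword prefix another?):
  F='0' vs A='01': prefix -- VIOLATION

NO -- this is NOT a valid prefix code. F (0) is a prefix of A (01).


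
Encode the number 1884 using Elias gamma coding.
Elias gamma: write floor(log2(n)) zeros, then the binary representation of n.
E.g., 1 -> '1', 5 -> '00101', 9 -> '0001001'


num_bits = floor(log2(1884)) + 1 = 11
leading_zeros = num_bits - 1 = 10
binary(1884) = 11101011100

Elias gamma(1884) = '0000000000' + '11101011100' = 000000000011101011100 (21 bits)


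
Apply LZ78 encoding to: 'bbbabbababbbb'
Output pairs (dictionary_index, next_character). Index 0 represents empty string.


LZ78 encoding steps:
Dictionary: {0: ''}
Step 1: w='' (idx 0), next='b' -> output (0, 'b'), add 'b' as idx 1
Step 2: w='b' (idx 1), next='b' -> output (1, 'b'), add 'bb' as idx 2
Step 3: w='' (idx 0), next='a' -> output (0, 'a'), add 'a' as idx 3
Step 4: w='bb' (idx 2), next='a' -> output (2, 'a'), add 'bba' as idx 4
Step 5: w='b' (idx 1), next='a' -> output (1, 'a'), add 'ba' as idx 5
Step 6: w='bb' (idx 2), next='b' -> output (2, 'b'), add 'bbb' as idx 6
Step 7: w='b' (idx 1), end of input -> output (1, '')


Encoded: [(0, 'b'), (1, 'b'), (0, 'a'), (2, 'a'), (1, 'a'), (2, 'b'), (1, '')]


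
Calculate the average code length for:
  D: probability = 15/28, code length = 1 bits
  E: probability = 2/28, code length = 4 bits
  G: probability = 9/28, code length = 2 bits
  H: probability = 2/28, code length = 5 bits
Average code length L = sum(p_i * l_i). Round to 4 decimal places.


Weighted contributions p_i * l_i:
  D: (15/28) * 1 = 15/28
  E: (2/28) * 4 = 8/28
  G: (9/28) * 2 = 18/28
  H: (2/28) * 5 = 10/28
Sum = (15 + 8 + 18 + 10)/28 = 51/28

L = 51/28 = 1.8214 bits/symbol


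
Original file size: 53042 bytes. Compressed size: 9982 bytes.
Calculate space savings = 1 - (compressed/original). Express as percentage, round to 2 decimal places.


ratio = compressed/original = 9982/53042 = 0.18819
savings = 1 - ratio = 1 - 0.18819 = 0.81181
as a percentage: 0.81181 * 100 = 81.18%

Space savings = 1 - 9982/53042 = 81.18%


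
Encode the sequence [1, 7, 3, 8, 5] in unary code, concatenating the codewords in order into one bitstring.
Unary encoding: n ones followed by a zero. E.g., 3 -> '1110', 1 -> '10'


Encode each number as n ones followed by a terminating 0:
  1 -> 10 (2 bits)
  7 -> 11111110 (8 bits)
  3 -> 1110 (4 bits)
  8 -> 111111110 (9 bits)
  5 -> 111110 (6 bits)
Total length = 2 + 8 + 4 + 9 + 6 = 29 bits.

Unary([1, 7, 3, 8, 5]) = 10111111101110111111110111110 (29 bits)


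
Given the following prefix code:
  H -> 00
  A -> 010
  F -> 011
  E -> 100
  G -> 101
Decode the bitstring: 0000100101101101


Decoding step by step:
Bits 00 -> H
Bits 00 -> H
Bits 100 -> E
Bits 101 -> G
Bits 101 -> G
Bits 101 -> G


Decoded message: HHEGGG


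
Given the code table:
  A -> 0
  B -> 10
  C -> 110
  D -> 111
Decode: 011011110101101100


Decoding:
0 -> A
110 -> C
111 -> D
10 -> B
10 -> B
110 -> C
110 -> C
0 -> A


Result: ACDBBCCA


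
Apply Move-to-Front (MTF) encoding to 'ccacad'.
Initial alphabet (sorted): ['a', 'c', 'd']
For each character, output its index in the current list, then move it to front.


MTF encoding:
'c': index 1 in ['a', 'c', 'd'] -> ['c', 'a', 'd']
'c': index 0 in ['c', 'a', 'd'] -> ['c', 'a', 'd']
'a': index 1 in ['c', 'a', 'd'] -> ['a', 'c', 'd']
'c': index 1 in ['a', 'c', 'd'] -> ['c', 'a', 'd']
'a': index 1 in ['c', 'a', 'd'] -> ['a', 'c', 'd']
'd': index 2 in ['a', 'c', 'd'] -> ['d', 'a', 'c']


Output: [1, 0, 1, 1, 1, 2]


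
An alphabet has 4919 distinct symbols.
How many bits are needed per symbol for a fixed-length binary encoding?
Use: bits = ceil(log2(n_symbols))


log2(4919) = 12.2641
Bracket: 2^12 = 4096 < 4919 <= 2^13 = 8192
So ceil(log2(4919)) = 13

bits = ceil(log2(4919)) = ceil(12.2641) = 13 bits


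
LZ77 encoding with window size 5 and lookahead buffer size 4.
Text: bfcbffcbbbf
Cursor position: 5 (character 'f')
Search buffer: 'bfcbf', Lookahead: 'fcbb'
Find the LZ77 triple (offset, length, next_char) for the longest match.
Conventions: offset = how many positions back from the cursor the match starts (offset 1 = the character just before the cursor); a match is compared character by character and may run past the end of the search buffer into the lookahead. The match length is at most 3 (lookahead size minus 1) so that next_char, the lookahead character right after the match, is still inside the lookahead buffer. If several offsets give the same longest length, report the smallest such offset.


Try each offset into the search buffer:
  offset=1 (pos 4, char 'f'): match length 1
  offset=2 (pos 3, char 'b'): match length 0
  offset=3 (pos 2, char 'c'): match length 0
  offset=4 (pos 1, char 'f'): match length 3
  offset=5 (pos 0, char 'b'): match length 0
Longest match has length 3 at offset 4.
next_char = character at position 5 + 3 = 8 -> 'b'

Best match: offset=4, length=3 (matching 'fcb' starting at position 1)
LZ77 triple: (4, 3, 'b')


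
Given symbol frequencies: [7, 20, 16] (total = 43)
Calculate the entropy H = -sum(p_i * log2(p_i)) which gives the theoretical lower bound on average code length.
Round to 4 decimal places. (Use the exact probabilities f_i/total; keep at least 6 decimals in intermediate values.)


Per-symbol terms -p_i * log2(p_i) with p_i = f_i/43:
  p = 7/43 = 0.162791: log2(p) = -2.618910, -p*log2(p) = 0.426334
  p = 20/43 = 0.465116: log2(p) = -1.104337, -p*log2(p) = 0.513645
  p = 16/43 = 0.372093: log2(p) = -1.426265, -p*log2(p) = 0.530703
H = 0.426334 + 0.513645 + 0.530703 = 1.470682

H = 1.4707 bits/symbol


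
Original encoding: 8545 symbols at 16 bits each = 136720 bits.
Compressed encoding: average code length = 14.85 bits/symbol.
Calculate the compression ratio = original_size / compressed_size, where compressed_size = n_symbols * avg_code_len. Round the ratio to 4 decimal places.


original_size = n_symbols * orig_bits = 8545 * 16 = 136720 bits
compressed_size = n_symbols * avg_code_len = 8545 * 14.85 = 126893.25 bits
ratio = original_size / compressed_size = 136720 / 126893.25 = 1.0774

Compression ratio = 1.0774


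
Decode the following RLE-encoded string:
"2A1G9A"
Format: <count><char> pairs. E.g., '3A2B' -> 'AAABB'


Expanding each <count><char> pair:
  2A -> 'AA'
  1G -> 'G'
  9A -> 'AAAAAAAAA'

Decoded = AAGAAAAAAAAA


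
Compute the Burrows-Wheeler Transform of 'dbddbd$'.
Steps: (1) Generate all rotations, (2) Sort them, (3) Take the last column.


Rotations (sorted):
  0: $dbddbd -> last char: d
  1: bd$dbdd -> last char: d
  2: bddbd$d -> last char: d
  3: d$dbddb -> last char: b
  4: dbd$dbd -> last char: d
  5: dbddbd$ -> last char: $
  6: ddbd$db -> last char: b


BWT = dddbd$b


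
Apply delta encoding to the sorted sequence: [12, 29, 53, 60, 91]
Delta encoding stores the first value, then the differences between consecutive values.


First value: 12
Deltas:
  29 - 12 = 17
  53 - 29 = 24
  60 - 53 = 7
  91 - 60 = 31


Delta encoded: [12, 17, 24, 7, 31]


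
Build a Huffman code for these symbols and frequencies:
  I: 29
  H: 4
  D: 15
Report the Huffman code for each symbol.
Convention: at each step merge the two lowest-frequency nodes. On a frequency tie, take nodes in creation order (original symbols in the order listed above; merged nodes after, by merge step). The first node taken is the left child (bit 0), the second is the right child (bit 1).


Huffman tree construction:
Step 1: Merge H(4) + D(15) = 19
Step 2: Merge (H+D)(19) + I(29) = 48
Read each symbol's code off the tree from the root (left child = 0, right child = 1).

Codes:
  I: 1 (length 1)
  H: 00 (length 2)
  D: 01 (length 2)
Average code length: 67/48 = 1.3958 bits/symbol


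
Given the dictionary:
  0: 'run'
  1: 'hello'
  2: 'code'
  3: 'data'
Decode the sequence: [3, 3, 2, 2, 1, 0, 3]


Look up each index in the dictionary:
  3 -> 'data'
  3 -> 'data'
  2 -> 'code'
  2 -> 'code'
  1 -> 'hello'
  0 -> 'run'
  3 -> 'data'

Decoded: "data data code code hello run data"


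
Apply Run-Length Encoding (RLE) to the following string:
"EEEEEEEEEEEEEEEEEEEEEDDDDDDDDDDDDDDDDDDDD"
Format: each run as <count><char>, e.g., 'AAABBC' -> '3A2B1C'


Scanning runs left to right:
  i=0: run of 'E' x 21 -> '21E'
  i=21: run of 'D' x 20 -> '20D'

RLE = 21E20D


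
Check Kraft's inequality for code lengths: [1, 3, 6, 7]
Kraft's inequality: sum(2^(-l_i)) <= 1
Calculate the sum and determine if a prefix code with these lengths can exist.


Sum = 2^(-1) + 2^(-3) + 2^(-6) + 2^(-7)
    = 0.5 + 0.125 + 0.015625 + 0.0078125
    = 83/128 = 0.6484375
Since 0.6484375 <= 1, Kraft's inequality IS satisfied.
A prefix code with these lengths CAN exist.

Kraft sum = 0.6484375. Satisfied.


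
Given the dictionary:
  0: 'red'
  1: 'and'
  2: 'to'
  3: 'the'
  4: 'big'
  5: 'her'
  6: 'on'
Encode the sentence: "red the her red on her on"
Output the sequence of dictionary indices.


Look up each word in the dictionary:
  'red' -> 0
  'the' -> 3
  'her' -> 5
  'red' -> 0
  'on' -> 6
  'her' -> 5
  'on' -> 6

Encoded: [0, 3, 5, 0, 6, 5, 6]


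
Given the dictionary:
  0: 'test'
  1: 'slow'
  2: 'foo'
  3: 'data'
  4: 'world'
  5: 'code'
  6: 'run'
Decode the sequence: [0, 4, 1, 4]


Look up each index in the dictionary:
  0 -> 'test'
  4 -> 'world'
  1 -> 'slow'
  4 -> 'world'

Decoded: "test world slow world"


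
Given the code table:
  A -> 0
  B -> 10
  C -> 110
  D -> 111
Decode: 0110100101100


Decoding:
0 -> A
110 -> C
10 -> B
0 -> A
10 -> B
110 -> C
0 -> A


Result: ACBABCA


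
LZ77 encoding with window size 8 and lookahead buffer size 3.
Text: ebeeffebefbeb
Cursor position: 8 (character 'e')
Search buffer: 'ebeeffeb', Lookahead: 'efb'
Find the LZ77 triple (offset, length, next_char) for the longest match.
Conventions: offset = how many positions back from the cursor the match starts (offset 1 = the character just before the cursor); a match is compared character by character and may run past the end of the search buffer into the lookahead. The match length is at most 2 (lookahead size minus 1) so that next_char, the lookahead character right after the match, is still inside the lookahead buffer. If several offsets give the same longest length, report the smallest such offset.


Try each offset into the search buffer:
  offset=1 (pos 7, char 'b'): match length 0
  offset=2 (pos 6, char 'e'): match length 1
  offset=3 (pos 5, char 'f'): match length 0
  offset=4 (pos 4, char 'f'): match length 0
  offset=5 (pos 3, char 'e'): match length 2
  offset=6 (pos 2, char 'e'): match length 1
  offset=7 (pos 1, char 'b'): match length 0
  offset=8 (pos 0, char 'e'): match length 1
Longest match has length 2 at offset 5.
next_char = character at position 8 + 2 = 10 -> 'b'

Best match: offset=5, length=2 (matching 'ef' starting at position 3)
LZ77 triple: (5, 2, 'b')


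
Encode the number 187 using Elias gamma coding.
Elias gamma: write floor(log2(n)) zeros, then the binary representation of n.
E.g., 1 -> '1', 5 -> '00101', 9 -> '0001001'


num_bits = floor(log2(187)) + 1 = 8
leading_zeros = num_bits - 1 = 7
binary(187) = 10111011

Elias gamma(187) = '0000000' + '10111011' = 000000010111011 (15 bits)


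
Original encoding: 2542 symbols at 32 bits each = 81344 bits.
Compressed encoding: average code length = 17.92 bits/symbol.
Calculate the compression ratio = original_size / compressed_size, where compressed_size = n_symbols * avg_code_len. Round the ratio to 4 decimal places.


original_size = n_symbols * orig_bits = 2542 * 32 = 81344 bits
compressed_size = n_symbols * avg_code_len = 2542 * 17.92 = 45552.64 bits
ratio = original_size / compressed_size = 81344 / 45552.64 = 1.7857

Compression ratio = 1.7857


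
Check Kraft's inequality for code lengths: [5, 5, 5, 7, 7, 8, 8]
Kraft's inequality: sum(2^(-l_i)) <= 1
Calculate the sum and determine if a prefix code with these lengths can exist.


Sum = 2^(-5) + 2^(-5) + 2^(-5) + 2^(-7) + 2^(-7) + 2^(-8) + 2^(-8)
    = 0.03125 + 0.03125 + 0.03125 + 0.0078125 + 0.0078125 + 0.00390625 + 0.00390625
    = 30/256 = 0.1171875
Since 0.1171875 <= 1, Kraft's inequality IS satisfied.
A prefix code with these lengths CAN exist.

Kraft sum = 0.1171875. Satisfied.


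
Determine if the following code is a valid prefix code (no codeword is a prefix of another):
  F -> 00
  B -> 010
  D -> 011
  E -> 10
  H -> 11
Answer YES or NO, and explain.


Checking each pair (does one codeword prefix another?):
  F='00' vs B='010': no prefix
  F='00' vs D='011': no prefix
  F='00' vs E='10': no prefix
  F='00' vs H='11': no prefix
  B='010' vs F='00': no prefix
  B='010' vs D='011': no prefix
  B='010' vs E='10': no prefix
  B='010' vs H='11': no prefix
  D='011' vs F='00': no prefix
  D='011' vs B='010': no prefix
  D='011' vs E='10': no prefix
  D='011' vs H='11': no prefix
  E='10' vs F='00': no prefix
  E='10' vs B='010': no prefix
  E='10' vs D='011': no prefix
  E='10' vs H='11': no prefix
  H='11' vs F='00': no prefix
  H='11' vs B='010': no prefix
  H='11' vs D='011': no prefix
  H='11' vs E='10': no prefix
No violation found over all pairs.

YES -- this is a valid prefix code. No codeword is a prefix of any other codeword.


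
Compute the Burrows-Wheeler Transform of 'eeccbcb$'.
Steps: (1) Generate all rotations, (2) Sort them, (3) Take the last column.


Rotations (sorted):
  0: $eeccbcb -> last char: b
  1: b$eeccbc -> last char: c
  2: bcb$eecc -> last char: c
  3: cb$eeccb -> last char: b
  4: cbcb$eec -> last char: c
  5: ccbcb$ee -> last char: e
  6: eccbcb$e -> last char: e
  7: eeccbcb$ -> last char: $


BWT = bccbcee$


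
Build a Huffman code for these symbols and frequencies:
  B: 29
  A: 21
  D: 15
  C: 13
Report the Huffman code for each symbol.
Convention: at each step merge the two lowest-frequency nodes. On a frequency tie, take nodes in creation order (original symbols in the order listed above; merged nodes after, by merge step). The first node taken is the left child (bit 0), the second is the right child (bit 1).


Huffman tree construction:
Step 1: Merge C(13) + D(15) = 28
Step 2: Merge A(21) + (C+D)(28) = 49
Step 3: Merge B(29) + (A+(C+D))(49) = 78
Read each symbol's code off the tree from the root (left child = 0, right child = 1).

Codes:
  B: 0 (length 1)
  A: 10 (length 2)
  D: 111 (length 3)
  C: 110 (length 3)
Average code length: 155/78 = 1.9872 bits/symbol


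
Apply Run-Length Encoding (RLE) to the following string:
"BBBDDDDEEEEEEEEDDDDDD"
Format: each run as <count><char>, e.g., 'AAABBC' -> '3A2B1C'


Scanning runs left to right:
  i=0: run of 'B' x 3 -> '3B'
  i=3: run of 'D' x 4 -> '4D'
  i=7: run of 'E' x 8 -> '8E'
  i=15: run of 'D' x 6 -> '6D'

RLE = 3B4D8E6D


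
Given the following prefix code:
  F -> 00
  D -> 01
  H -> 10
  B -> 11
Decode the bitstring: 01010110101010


Decoding step by step:
Bits 01 -> D
Bits 01 -> D
Bits 01 -> D
Bits 10 -> H
Bits 10 -> H
Bits 10 -> H
Bits 10 -> H


Decoded message: DDDHHHH


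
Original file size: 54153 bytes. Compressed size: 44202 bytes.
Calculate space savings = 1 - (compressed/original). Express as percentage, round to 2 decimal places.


ratio = compressed/original = 44202/54153 = 0.816243
savings = 1 - ratio = 1 - 0.816243 = 0.183757
as a percentage: 0.183757 * 100 = 18.38%

Space savings = 1 - 44202/54153 = 18.38%


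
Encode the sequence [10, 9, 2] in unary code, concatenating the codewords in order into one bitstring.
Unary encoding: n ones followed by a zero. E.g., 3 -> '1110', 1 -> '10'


Encode each number as n ones followed by a terminating 0:
  10 -> 11111111110 (11 bits)
  9 -> 1111111110 (10 bits)
  2 -> 110 (3 bits)
Total length = 11 + 10 + 3 = 24 bits.

Unary([10, 9, 2]) = 111111111101111111110110 (24 bits)


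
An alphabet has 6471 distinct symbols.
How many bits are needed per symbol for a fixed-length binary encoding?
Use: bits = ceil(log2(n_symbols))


log2(6471) = 12.6598
Bracket: 2^12 = 4096 < 6471 <= 2^13 = 8192
So ceil(log2(6471)) = 13

bits = ceil(log2(6471)) = ceil(12.6598) = 13 bits


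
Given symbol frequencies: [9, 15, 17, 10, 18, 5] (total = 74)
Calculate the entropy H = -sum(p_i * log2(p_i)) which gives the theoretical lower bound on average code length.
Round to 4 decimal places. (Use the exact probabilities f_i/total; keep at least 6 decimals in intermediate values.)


Per-symbol terms -p_i * log2(p_i) with p_i = f_i/74:
  p = 9/74 = 0.121622: log2(p) = -3.039528, -p*log2(p) = 0.369672
  p = 15/74 = 0.202703: log2(p) = -2.302563, -p*log2(p) = 0.466736
  p = 17/74 = 0.229730: log2(p) = -2.121991, -p*log2(p) = 0.487484
  p = 10/74 = 0.135135: log2(p) = -2.887525, -p*log2(p) = 0.390206
  p = 18/74 = 0.243243: log2(p) = -2.039528, -p*log2(p) = 0.496101
  p = 5/74 = 0.067568: log2(p) = -3.887525, -p*log2(p) = 0.262671
H = 0.369672 + 0.466736 + 0.487484 + 0.390206 + 0.496101 + 0.262671 = 2.472870

H = 2.4729 bits/symbol


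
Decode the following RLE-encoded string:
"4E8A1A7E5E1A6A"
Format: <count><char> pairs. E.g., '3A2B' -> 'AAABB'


Expanding each <count><char> pair:
  4E -> 'EEEE'
  8A -> 'AAAAAAAA'
  1A -> 'A'
  7E -> 'EEEEEEE'
  5E -> 'EEEEE'
  1A -> 'A'
  6A -> 'AAAAAA'

Decoded = EEEEAAAAAAAAAEEEEEEEEEEEEAAAAAAA


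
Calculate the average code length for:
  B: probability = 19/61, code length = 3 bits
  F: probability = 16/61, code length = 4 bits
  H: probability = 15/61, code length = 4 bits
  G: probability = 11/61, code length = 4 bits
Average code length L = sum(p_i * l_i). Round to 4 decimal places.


Weighted contributions p_i * l_i:
  B: (19/61) * 3 = 57/61
  F: (16/61) * 4 = 64/61
  H: (15/61) * 4 = 60/61
  G: (11/61) * 4 = 44/61
Sum = (57 + 64 + 60 + 44)/61 = 225/61

L = 225/61 = 3.6885 bits/symbol


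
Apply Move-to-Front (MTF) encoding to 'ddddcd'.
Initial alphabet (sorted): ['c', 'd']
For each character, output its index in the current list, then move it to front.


MTF encoding:
'd': index 1 in ['c', 'd'] -> ['d', 'c']
'd': index 0 in ['d', 'c'] -> ['d', 'c']
'd': index 0 in ['d', 'c'] -> ['d', 'c']
'd': index 0 in ['d', 'c'] -> ['d', 'c']
'c': index 1 in ['d', 'c'] -> ['c', 'd']
'd': index 1 in ['c', 'd'] -> ['d', 'c']


Output: [1, 0, 0, 0, 1, 1]


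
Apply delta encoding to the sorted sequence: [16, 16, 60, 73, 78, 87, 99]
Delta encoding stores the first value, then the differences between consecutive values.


First value: 16
Deltas:
  16 - 16 = 0
  60 - 16 = 44
  73 - 60 = 13
  78 - 73 = 5
  87 - 78 = 9
  99 - 87 = 12


Delta encoded: [16, 0, 44, 13, 5, 9, 12]


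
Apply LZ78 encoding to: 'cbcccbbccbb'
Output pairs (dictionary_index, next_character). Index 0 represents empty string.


LZ78 encoding steps:
Dictionary: {0: ''}
Step 1: w='' (idx 0), next='c' -> output (0, 'c'), add 'c' as idx 1
Step 2: w='' (idx 0), next='b' -> output (0, 'b'), add 'b' as idx 2
Step 3: w='c' (idx 1), next='c' -> output (1, 'c'), add 'cc' as idx 3
Step 4: w='c' (idx 1), next='b' -> output (1, 'b'), add 'cb' as idx 4
Step 5: w='b' (idx 2), next='c' -> output (2, 'c'), add 'bc' as idx 5
Step 6: w='cb' (idx 4), next='b' -> output (4, 'b'), add 'cbb' as idx 6


Encoded: [(0, 'c'), (0, 'b'), (1, 'c'), (1, 'b'), (2, 'c'), (4, 'b')]


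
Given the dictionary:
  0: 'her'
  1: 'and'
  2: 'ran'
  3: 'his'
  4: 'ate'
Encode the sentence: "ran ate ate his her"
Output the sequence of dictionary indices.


Look up each word in the dictionary:
  'ran' -> 2
  'ate' -> 4
  'ate' -> 4
  'his' -> 3
  'her' -> 0

Encoded: [2, 4, 4, 3, 0]


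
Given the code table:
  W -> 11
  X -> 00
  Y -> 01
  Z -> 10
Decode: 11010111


Decoding:
11 -> W
01 -> Y
01 -> Y
11 -> W


Result: WYYW


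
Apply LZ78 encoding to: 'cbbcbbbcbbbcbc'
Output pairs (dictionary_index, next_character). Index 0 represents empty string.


LZ78 encoding steps:
Dictionary: {0: ''}
Step 1: w='' (idx 0), next='c' -> output (0, 'c'), add 'c' as idx 1
Step 2: w='' (idx 0), next='b' -> output (0, 'b'), add 'b' as idx 2
Step 3: w='b' (idx 2), next='c' -> output (2, 'c'), add 'bc' as idx 3
Step 4: w='b' (idx 2), next='b' -> output (2, 'b'), add 'bb' as idx 4
Step 5: w='bc' (idx 3), next='b' -> output (3, 'b'), add 'bcb' as idx 5
Step 6: w='bb' (idx 4), next='c' -> output (4, 'c'), add 'bbc' as idx 6
Step 7: w='bc' (idx 3), end of input -> output (3, '')


Encoded: [(0, 'c'), (0, 'b'), (2, 'c'), (2, 'b'), (3, 'b'), (4, 'c'), (3, '')]


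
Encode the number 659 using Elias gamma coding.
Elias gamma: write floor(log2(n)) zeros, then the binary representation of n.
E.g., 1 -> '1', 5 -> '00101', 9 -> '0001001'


num_bits = floor(log2(659)) + 1 = 10
leading_zeros = num_bits - 1 = 9
binary(659) = 1010010011

Elias gamma(659) = '000000000' + '1010010011' = 0000000001010010011 (19 bits)


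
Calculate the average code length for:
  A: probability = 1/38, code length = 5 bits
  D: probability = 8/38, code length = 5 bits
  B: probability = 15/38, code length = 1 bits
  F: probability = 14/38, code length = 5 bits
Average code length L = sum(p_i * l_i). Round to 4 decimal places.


Weighted contributions p_i * l_i:
  A: (1/38) * 5 = 5/38
  D: (8/38) * 5 = 40/38
  B: (15/38) * 1 = 15/38
  F: (14/38) * 5 = 70/38
Sum = (5 + 40 + 15 + 70)/38 = 130/38

L = 130/38 = 3.4211 bits/symbol


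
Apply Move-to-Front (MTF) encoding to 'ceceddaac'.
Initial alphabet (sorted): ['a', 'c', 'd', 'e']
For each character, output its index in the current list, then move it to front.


MTF encoding:
'c': index 1 in ['a', 'c', 'd', 'e'] -> ['c', 'a', 'd', 'e']
'e': index 3 in ['c', 'a', 'd', 'e'] -> ['e', 'c', 'a', 'd']
'c': index 1 in ['e', 'c', 'a', 'd'] -> ['c', 'e', 'a', 'd']
'e': index 1 in ['c', 'e', 'a', 'd'] -> ['e', 'c', 'a', 'd']
'd': index 3 in ['e', 'c', 'a', 'd'] -> ['d', 'e', 'c', 'a']
'd': index 0 in ['d', 'e', 'c', 'a'] -> ['d', 'e', 'c', 'a']
'a': index 3 in ['d', 'e', 'c', 'a'] -> ['a', 'd', 'e', 'c']
'a': index 0 in ['a', 'd', 'e', 'c'] -> ['a', 'd', 'e', 'c']
'c': index 3 in ['a', 'd', 'e', 'c'] -> ['c', 'a', 'd', 'e']


Output: [1, 3, 1, 1, 3, 0, 3, 0, 3]


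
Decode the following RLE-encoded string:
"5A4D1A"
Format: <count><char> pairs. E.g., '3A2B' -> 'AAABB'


Expanding each <count><char> pair:
  5A -> 'AAAAA'
  4D -> 'DDDD'
  1A -> 'A'

Decoded = AAAAADDDDA


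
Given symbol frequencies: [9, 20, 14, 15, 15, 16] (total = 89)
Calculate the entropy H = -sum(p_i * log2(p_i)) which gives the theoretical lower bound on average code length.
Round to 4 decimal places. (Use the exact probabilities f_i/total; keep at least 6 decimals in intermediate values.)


Per-symbol terms -p_i * log2(p_i) with p_i = f_i/89:
  p = 9/89 = 0.101124: log2(p) = -3.305808, -p*log2(p) = 0.334295
  p = 20/89 = 0.224719: log2(p) = -2.153805, -p*log2(p) = 0.484001
  p = 14/89 = 0.157303: log2(p) = -2.668379, -p*log2(p) = 0.419745
  p = 15/89 = 0.168539: log2(p) = -2.568843, -p*log2(p) = 0.432951
  p = 15/89 = 0.168539: log2(p) = -2.568843, -p*log2(p) = 0.432951
  p = 16/89 = 0.179775: log2(p) = -2.475733, -p*log2(p) = 0.445076
H = 0.334295 + 0.484001 + 0.419745 + 0.432951 + 0.432951 + 0.445076 = 2.549019

H = 2.549 bits/symbol


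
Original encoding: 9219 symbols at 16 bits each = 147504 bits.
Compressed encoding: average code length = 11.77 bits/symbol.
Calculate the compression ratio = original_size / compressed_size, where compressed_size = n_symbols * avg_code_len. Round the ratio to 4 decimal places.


original_size = n_symbols * orig_bits = 9219 * 16 = 147504 bits
compressed_size = n_symbols * avg_code_len = 9219 * 11.77 = 108507.63 bits
ratio = original_size / compressed_size = 147504 / 108507.63 = 1.3594

Compression ratio = 1.3594


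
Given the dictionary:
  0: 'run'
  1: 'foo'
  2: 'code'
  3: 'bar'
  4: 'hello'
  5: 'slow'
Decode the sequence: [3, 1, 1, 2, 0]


Look up each index in the dictionary:
  3 -> 'bar'
  1 -> 'foo'
  1 -> 'foo'
  2 -> 'code'
  0 -> 'run'

Decoded: "bar foo foo code run"


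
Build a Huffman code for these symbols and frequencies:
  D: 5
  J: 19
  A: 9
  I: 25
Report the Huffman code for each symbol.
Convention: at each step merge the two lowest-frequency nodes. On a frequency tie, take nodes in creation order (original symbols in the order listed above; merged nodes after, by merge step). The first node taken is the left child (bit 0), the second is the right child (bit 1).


Huffman tree construction:
Step 1: Merge D(5) + A(9) = 14
Step 2: Merge (D+A)(14) + J(19) = 33
Step 3: Merge I(25) + ((D+A)+J)(33) = 58
Read each symbol's code off the tree from the root (left child = 0, right child = 1).

Codes:
  D: 100 (length 3)
  J: 11 (length 2)
  A: 101 (length 3)
  I: 0 (length 1)
Average code length: 105/58 = 1.8103 bits/symbol


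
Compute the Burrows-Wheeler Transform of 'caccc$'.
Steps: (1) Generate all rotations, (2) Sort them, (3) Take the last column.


Rotations (sorted):
  0: $caccc -> last char: c
  1: accc$c -> last char: c
  2: c$cacc -> last char: c
  3: caccc$ -> last char: $
  4: cc$cac -> last char: c
  5: ccc$ca -> last char: a


BWT = ccc$ca


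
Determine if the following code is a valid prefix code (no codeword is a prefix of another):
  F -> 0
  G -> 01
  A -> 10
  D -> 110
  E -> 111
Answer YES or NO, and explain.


Checking each pair (does one codeword prefix another?):
  F='0' vs G='01': prefix -- VIOLATION

NO -- this is NOT a valid prefix code. F (0) is a prefix of G (01).


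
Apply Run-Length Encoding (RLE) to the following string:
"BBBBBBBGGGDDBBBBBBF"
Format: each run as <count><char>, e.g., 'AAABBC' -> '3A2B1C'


Scanning runs left to right:
  i=0: run of 'B' x 7 -> '7B'
  i=7: run of 'G' x 3 -> '3G'
  i=10: run of 'D' x 2 -> '2D'
  i=12: run of 'B' x 6 -> '6B'
  i=18: run of 'F' x 1 -> '1F'

RLE = 7B3G2D6B1F


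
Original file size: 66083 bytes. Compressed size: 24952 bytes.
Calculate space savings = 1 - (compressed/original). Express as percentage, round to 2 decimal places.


ratio = compressed/original = 24952/66083 = 0.377586
savings = 1 - ratio = 1 - 0.377586 = 0.622414
as a percentage: 0.622414 * 100 = 62.24%

Space savings = 1 - 24952/66083 = 62.24%


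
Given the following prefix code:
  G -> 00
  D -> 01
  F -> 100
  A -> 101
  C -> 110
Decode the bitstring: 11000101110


Decoding step by step:
Bits 110 -> C
Bits 00 -> G
Bits 101 -> A
Bits 110 -> C


Decoded message: CGAC


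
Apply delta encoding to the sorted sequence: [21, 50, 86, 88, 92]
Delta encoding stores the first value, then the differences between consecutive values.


First value: 21
Deltas:
  50 - 21 = 29
  86 - 50 = 36
  88 - 86 = 2
  92 - 88 = 4


Delta encoded: [21, 29, 36, 2, 4]


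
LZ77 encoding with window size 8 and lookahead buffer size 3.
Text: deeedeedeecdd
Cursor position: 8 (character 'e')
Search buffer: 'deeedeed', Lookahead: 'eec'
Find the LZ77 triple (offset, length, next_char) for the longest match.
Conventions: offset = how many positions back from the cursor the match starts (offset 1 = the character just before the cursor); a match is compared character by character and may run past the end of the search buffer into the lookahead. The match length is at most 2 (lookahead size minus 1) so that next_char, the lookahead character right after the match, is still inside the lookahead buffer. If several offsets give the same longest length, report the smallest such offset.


Try each offset into the search buffer:
  offset=1 (pos 7, char 'd'): match length 0
  offset=2 (pos 6, char 'e'): match length 1
  offset=3 (pos 5, char 'e'): match length 2
  offset=4 (pos 4, char 'd'): match length 0
  offset=5 (pos 3, char 'e'): match length 1
  offset=6 (pos 2, char 'e'): match length 2
  offset=7 (pos 1, char 'e'): match length 2
  offset=8 (pos 0, char 'd'): match length 0
Longest match has length 2, found at offsets 3, 6, 7; take the smallest, offset 3.
next_char = character at position 8 + 2 = 10 -> 'c'

Best match: offset=3, length=2 (matching 'ee' starting at position 5)
LZ77 triple: (3, 2, 'c')


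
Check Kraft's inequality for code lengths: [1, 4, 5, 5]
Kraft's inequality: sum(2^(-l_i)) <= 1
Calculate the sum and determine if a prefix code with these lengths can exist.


Sum = 2^(-1) + 2^(-4) + 2^(-5) + 2^(-5)
    = 0.5 + 0.0625 + 0.03125 + 0.03125
    = 20/32 = 0.625
Since 0.625 <= 1, Kraft's inequality IS satisfied.
A prefix code with these lengths CAN exist.

Kraft sum = 0.625. Satisfied.


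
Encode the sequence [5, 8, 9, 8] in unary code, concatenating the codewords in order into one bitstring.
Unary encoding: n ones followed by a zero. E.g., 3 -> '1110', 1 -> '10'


Encode each number as n ones followed by a terminating 0:
  5 -> 111110 (6 bits)
  8 -> 111111110 (9 bits)
  9 -> 1111111110 (10 bits)
  8 -> 111111110 (9 bits)
Total length = 6 + 9 + 10 + 9 = 34 bits.

Unary([5, 8, 9, 8]) = 1111101111111101111111110111111110 (34 bits)


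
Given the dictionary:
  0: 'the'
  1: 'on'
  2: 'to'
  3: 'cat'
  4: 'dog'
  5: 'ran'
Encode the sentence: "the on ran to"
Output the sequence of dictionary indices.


Look up each word in the dictionary:
  'the' -> 0
  'on' -> 1
  'ran' -> 5
  'to' -> 2

Encoded: [0, 1, 5, 2]


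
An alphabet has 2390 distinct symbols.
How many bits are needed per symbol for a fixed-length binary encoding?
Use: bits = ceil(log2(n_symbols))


log2(2390) = 11.2228
Bracket: 2^11 = 2048 < 2390 <= 2^12 = 4096
So ceil(log2(2390)) = 12

bits = ceil(log2(2390)) = ceil(11.2228) = 12 bits


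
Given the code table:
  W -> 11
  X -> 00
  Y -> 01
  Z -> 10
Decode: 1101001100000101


Decoding:
11 -> W
01 -> Y
00 -> X
11 -> W
00 -> X
00 -> X
01 -> Y
01 -> Y


Result: WYXWXXYY


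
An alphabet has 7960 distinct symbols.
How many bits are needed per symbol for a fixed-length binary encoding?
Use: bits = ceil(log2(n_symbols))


log2(7960) = 12.9586
Bracket: 2^12 = 4096 < 7960 <= 2^13 = 8192
So ceil(log2(7960)) = 13

bits = ceil(log2(7960)) = ceil(12.9586) = 13 bits


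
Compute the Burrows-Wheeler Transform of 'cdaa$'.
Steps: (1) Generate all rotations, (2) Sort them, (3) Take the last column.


Rotations (sorted):
  0: $cdaa -> last char: a
  1: a$cda -> last char: a
  2: aa$cd -> last char: d
  3: cdaa$ -> last char: $
  4: daa$c -> last char: c


BWT = aad$c


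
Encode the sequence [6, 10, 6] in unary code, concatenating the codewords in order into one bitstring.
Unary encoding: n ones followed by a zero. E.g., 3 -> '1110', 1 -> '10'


Encode each number as n ones followed by a terminating 0:
  6 -> 1111110 (7 bits)
  10 -> 11111111110 (11 bits)
  6 -> 1111110 (7 bits)
Total length = 7 + 11 + 7 = 25 bits.

Unary([6, 10, 6]) = 1111110111111111101111110 (25 bits)


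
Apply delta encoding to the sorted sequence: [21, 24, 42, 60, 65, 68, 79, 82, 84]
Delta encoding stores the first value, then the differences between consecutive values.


First value: 21
Deltas:
  24 - 21 = 3
  42 - 24 = 18
  60 - 42 = 18
  65 - 60 = 5
  68 - 65 = 3
  79 - 68 = 11
  82 - 79 = 3
  84 - 82 = 2


Delta encoded: [21, 3, 18, 18, 5, 3, 11, 3, 2]


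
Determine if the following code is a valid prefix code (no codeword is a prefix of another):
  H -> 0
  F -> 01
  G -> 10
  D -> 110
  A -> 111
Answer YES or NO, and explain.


Checking each pair (does one codeword prefix another?):
  H='0' vs F='01': prefix -- VIOLATION

NO -- this is NOT a valid prefix code. H (0) is a prefix of F (01).


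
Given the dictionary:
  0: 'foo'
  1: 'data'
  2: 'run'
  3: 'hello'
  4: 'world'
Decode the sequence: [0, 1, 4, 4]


Look up each index in the dictionary:
  0 -> 'foo'
  1 -> 'data'
  4 -> 'world'
  4 -> 'world'

Decoded: "foo data world world"


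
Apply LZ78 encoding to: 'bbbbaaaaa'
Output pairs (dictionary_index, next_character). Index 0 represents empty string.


LZ78 encoding steps:
Dictionary: {0: ''}
Step 1: w='' (idx 0), next='b' -> output (0, 'b'), add 'b' as idx 1
Step 2: w='b' (idx 1), next='b' -> output (1, 'b'), add 'bb' as idx 2
Step 3: w='b' (idx 1), next='a' -> output (1, 'a'), add 'ba' as idx 3
Step 4: w='' (idx 0), next='a' -> output (0, 'a'), add 'a' as idx 4
Step 5: w='a' (idx 4), next='a' -> output (4, 'a'), add 'aa' as idx 5
Step 6: w='a' (idx 4), end of input -> output (4, '')


Encoded: [(0, 'b'), (1, 'b'), (1, 'a'), (0, 'a'), (4, 'a'), (4, '')]


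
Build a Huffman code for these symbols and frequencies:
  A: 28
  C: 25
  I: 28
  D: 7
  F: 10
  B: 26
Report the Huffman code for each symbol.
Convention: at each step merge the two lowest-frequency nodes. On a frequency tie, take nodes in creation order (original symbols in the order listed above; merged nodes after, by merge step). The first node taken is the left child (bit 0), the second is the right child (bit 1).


Huffman tree construction:
Step 1: Merge D(7) + F(10) = 17
Step 2: Merge (D+F)(17) + C(25) = 42
Step 3: Merge B(26) + A(28) = 54
Step 4: Merge I(28) + ((D+F)+C)(42) = 70
Step 5: Merge (B+A)(54) + (I+((D+F)+C))(70) = 124
Read each symbol's code off the tree from the root (left child = 0, right child = 1).

Codes:
  A: 01 (length 2)
  C: 111 (length 3)
  I: 10 (length 2)
  D: 1100 (length 4)
  F: 1101 (length 4)
  B: 00 (length 2)
Average code length: 307/124 = 2.4758 bits/symbol


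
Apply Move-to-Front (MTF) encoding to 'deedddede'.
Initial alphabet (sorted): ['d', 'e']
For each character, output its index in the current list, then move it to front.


MTF encoding:
'd': index 0 in ['d', 'e'] -> ['d', 'e']
'e': index 1 in ['d', 'e'] -> ['e', 'd']
'e': index 0 in ['e', 'd'] -> ['e', 'd']
'd': index 1 in ['e', 'd'] -> ['d', 'e']
'd': index 0 in ['d', 'e'] -> ['d', 'e']
'd': index 0 in ['d', 'e'] -> ['d', 'e']
'e': index 1 in ['d', 'e'] -> ['e', 'd']
'd': index 1 in ['e', 'd'] -> ['d', 'e']
'e': index 1 in ['d', 'e'] -> ['e', 'd']


Output: [0, 1, 0, 1, 0, 0, 1, 1, 1]


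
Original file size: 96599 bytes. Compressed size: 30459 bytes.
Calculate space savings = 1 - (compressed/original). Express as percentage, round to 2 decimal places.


ratio = compressed/original = 30459/96599 = 0.315314
savings = 1 - ratio = 1 - 0.315314 = 0.684686
as a percentage: 0.684686 * 100 = 68.47%

Space savings = 1 - 30459/96599 = 68.47%


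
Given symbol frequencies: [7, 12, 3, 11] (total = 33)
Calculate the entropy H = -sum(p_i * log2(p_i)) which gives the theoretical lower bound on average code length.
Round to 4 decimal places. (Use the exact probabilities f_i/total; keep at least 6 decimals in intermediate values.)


Per-symbol terms -p_i * log2(p_i) with p_i = f_i/33:
  p = 7/33 = 0.212121: log2(p) = -2.237039, -p*log2(p) = 0.474523
  p = 12/33 = 0.363636: log2(p) = -1.459432, -p*log2(p) = 0.530702
  p = 3/33 = 0.090909: log2(p) = -3.459432, -p*log2(p) = 0.314494
  p = 11/33 = 0.333333: log2(p) = -1.584963, -p*log2(p) = 0.528321
H = 0.474523 + 0.530702 + 0.314494 + 0.528321 = 1.848040

H = 1.848 bits/symbol


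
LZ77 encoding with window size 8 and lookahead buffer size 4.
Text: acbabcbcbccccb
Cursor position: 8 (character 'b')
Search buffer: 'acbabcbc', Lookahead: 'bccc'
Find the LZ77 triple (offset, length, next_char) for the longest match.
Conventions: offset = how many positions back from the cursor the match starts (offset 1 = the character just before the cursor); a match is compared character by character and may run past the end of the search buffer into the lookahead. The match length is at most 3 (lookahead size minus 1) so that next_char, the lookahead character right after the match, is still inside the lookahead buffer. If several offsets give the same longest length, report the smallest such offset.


Try each offset into the search buffer:
  offset=1 (pos 7, char 'c'): match length 0
  offset=2 (pos 6, char 'b'): match length 2
  offset=3 (pos 5, char 'c'): match length 0
  offset=4 (pos 4, char 'b'): match length 2
  offset=5 (pos 3, char 'a'): match length 0
  offset=6 (pos 2, char 'b'): match length 1
  offset=7 (pos 1, char 'c'): match length 0
  offset=8 (pos 0, char 'a'): match length 0
Longest match has length 2, found at offsets 2, 4; take the smallest, offset 2.
next_char = character at position 8 + 2 = 10 -> 'c'

Best match: offset=2, length=2 (matching 'bc' starting at position 6)
LZ77 triple: (2, 2, 'c')


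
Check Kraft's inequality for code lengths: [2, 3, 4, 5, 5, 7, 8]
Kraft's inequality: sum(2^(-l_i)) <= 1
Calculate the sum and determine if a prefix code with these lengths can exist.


Sum = 2^(-2) + 2^(-3) + 2^(-4) + 2^(-5) + 2^(-5) + 2^(-7) + 2^(-8)
    = 0.25 + 0.125 + 0.0625 + 0.03125 + 0.03125 + 0.0078125 + 0.00390625
    = 131/256 = 0.51171875
Since 0.51171875 <= 1, Kraft's inequality IS satisfied.
A prefix code with these lengths CAN exist.

Kraft sum = 0.51171875. Satisfied.


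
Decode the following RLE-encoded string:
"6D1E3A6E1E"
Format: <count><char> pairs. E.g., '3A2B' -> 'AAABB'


Expanding each <count><char> pair:
  6D -> 'DDDDDD'
  1E -> 'E'
  3A -> 'AAA'
  6E -> 'EEEEEE'
  1E -> 'E'

Decoded = DDDDDDEAAAEEEEEEE


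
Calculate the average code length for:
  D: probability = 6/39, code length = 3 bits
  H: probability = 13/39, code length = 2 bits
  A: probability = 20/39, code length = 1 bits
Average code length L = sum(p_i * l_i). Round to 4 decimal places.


Weighted contributions p_i * l_i:
  D: (6/39) * 3 = 18/39
  H: (13/39) * 2 = 26/39
  A: (20/39) * 1 = 20/39
Sum = (18 + 26 + 20)/39 = 64/39

L = 64/39 = 1.6410 bits/symbol


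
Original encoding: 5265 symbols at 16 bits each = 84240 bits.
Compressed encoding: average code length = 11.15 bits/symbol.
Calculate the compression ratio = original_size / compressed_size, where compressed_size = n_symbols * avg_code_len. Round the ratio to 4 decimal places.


original_size = n_symbols * orig_bits = 5265 * 16 = 84240 bits
compressed_size = n_symbols * avg_code_len = 5265 * 11.15 = 58704.75 bits
ratio = original_size / compressed_size = 84240 / 58704.75 = 1.435

Compression ratio = 1.435


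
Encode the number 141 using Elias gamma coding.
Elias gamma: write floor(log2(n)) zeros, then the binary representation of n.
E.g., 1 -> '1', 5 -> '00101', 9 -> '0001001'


num_bits = floor(log2(141)) + 1 = 8
leading_zeros = num_bits - 1 = 7
binary(141) = 10001101

Elias gamma(141) = '0000000' + '10001101' = 000000010001101 (15 bits)


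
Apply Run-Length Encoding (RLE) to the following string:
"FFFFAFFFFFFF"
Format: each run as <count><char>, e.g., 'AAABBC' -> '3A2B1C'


Scanning runs left to right:
  i=0: run of 'F' x 4 -> '4F'
  i=4: run of 'A' x 1 -> '1A'
  i=5: run of 'F' x 7 -> '7F'

RLE = 4F1A7F


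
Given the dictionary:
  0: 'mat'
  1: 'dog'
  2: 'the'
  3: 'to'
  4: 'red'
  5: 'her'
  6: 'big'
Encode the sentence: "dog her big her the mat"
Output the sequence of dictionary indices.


Look up each word in the dictionary:
  'dog' -> 1
  'her' -> 5
  'big' -> 6
  'her' -> 5
  'the' -> 2
  'mat' -> 0

Encoded: [1, 5, 6, 5, 2, 0]


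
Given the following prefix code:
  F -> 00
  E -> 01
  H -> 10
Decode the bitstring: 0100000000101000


Decoding step by step:
Bits 01 -> E
Bits 00 -> F
Bits 00 -> F
Bits 00 -> F
Bits 00 -> F
Bits 10 -> H
Bits 10 -> H
Bits 00 -> F


Decoded message: EFFFFHHF


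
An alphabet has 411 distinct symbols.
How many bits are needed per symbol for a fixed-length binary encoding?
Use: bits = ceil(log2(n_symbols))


log2(411) = 8.683
Bracket: 2^8 = 256 < 411 <= 2^9 = 512
So ceil(log2(411)) = 9

bits = ceil(log2(411)) = ceil(8.683) = 9 bits


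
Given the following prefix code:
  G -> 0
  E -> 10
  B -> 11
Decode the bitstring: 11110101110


Decoding step by step:
Bits 11 -> B
Bits 11 -> B
Bits 0 -> G
Bits 10 -> E
Bits 11 -> B
Bits 10 -> E


Decoded message: BBGEBE


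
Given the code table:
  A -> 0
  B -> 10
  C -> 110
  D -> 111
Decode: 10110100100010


Decoding:
10 -> B
110 -> C
10 -> B
0 -> A
10 -> B
0 -> A
0 -> A
10 -> B


Result: BCBABAAB
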